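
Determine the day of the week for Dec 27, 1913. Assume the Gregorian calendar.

January 1, 1913 is a Wednesday.
Jan 1, 1913 → Feb 1, 1913: 31 days (January has 31).
Feb 1, 1913 → Mar 1, 1913: 28 days (February has 28).
Mar 1, 1913 → Apr 1, 1913: 31 days (March has 31).
Apr 1, 1913 → May 1, 1913: 30 days (April has 30).
May 1, 1913 → Jun 1, 1913: 31 days (May has 31).
Jun 1, 1913 → Jul 1, 1913: 30 days (June has 30).
Jul 1, 1913 → Aug 1, 1913: 31 days (July has 31).
Aug 1, 1913 → Sep 1, 1913: 31 days (August has 31).
Sep 1, 1913 → Oct 1, 1913: 30 days (September has 30).
Oct 1, 1913 → Nov 1, 1913: 31 days (October has 31).
Nov 1, 1913 → Dec 1, 1913: 30 days (November has 30).
Dec 1, 1913 → Dec 27, 1913: 26 days.
Total: 360 days.
360 mod 7 = 3, so Wednesday + 3 = Saturday.

Saturday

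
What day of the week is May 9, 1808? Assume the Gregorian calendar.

Doomsday rule: the anchor day for the 1800s is Friday. For year 08: 8÷12 = 0 r 8, and 8÷4 = 2, so 0+8+2 = 10.
Friday + 10 ≡ Monday — that's 1808's doomsday.
In May the doomsday date is May 9.
May 9 is the doomsday itself: Monday.

Monday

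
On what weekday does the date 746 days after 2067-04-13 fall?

First find the weekday of Apr 13, 2067. Doomsday rule: the anchor day for the 2000s is Tuesday. For year 67: 67÷12 = 5 r 7, and 7÷4 = 1, so 5+7+1 = 13.
Tuesday + 13 ≡ Monday — that's 2067's doomsday.
In April the doomsday date is Apr 4.
Apr 13 is 9 days after Apr 4; 9 mod 7 = 2, so Monday + 2 = Wednesday.
746 mod 7 = 4, so 746 days after a Wednesday is Wednesday + 4 = Sunday.

Sunday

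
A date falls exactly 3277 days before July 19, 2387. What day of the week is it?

Saturday

Jul 19, 2387 is a Sunday.
3277 mod 7 = 1, so 3277 days before a Sunday is Sunday − 1 = Saturday.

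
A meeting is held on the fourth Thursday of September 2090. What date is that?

September 1, 2090 is a Friday.
The first Thursday is therefore September 7 (6 days later).
The fourth Thursday is 7 + 3×7 = September 28.

September 28, 2090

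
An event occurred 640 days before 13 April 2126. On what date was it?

−365 (one year) → Apr 13, 2125 (275 left).
−13 → Mar 31, 2125 (end of Mar, 31 days; 262 left).
−31 → Feb 28, 2125 (end of Feb, 28 days; 231 left).
−28 → Jan 31, 2125 (end of Jan, 31 days; 203 left).
−31 → Dec 31, 2124 (end of Dec, 31 days; 172 left).
−31 → Nov 30, 2124 (end of Nov, 30 days; 141 left).
−30 → Oct 31, 2124 (end of Oct, 31 days; 111 left).
−31 → Sep 30, 2124 (end of Sep, 30 days; 80 left).
−30 → Aug 31, 2124 (end of Aug, 31 days; 50 left).
−31 → Jul 31, 2124 (end of Jul, 31 days; 19 left).
−19 → Jul 12, 2124.

July 12, 2124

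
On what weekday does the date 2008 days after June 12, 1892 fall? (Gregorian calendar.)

First find the weekday of Jun 12, 1892. Doomsday rule: the anchor day for the 1800s is Friday. For year 92: 92÷12 = 7 r 8, and 8÷4 = 2, so 7+8+2 = 17.
Friday + 17 ≡ Monday — that's 1892's doomsday.
In June the doomsday date is Jun 6.
Jun 12 is 6 days after Jun 6; 6 mod 7 = 6, so Monday + 6 = Sunday.
2008 mod 7 = 6, so 2008 days after a Sunday is Sunday + 6 = Saturday.

Saturday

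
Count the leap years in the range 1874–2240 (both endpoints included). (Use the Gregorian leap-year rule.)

89

Multiples of 4 in [1874,2240]: 92.
Of those, multiples of 100: 4 (not leap unless ÷400).
Multiples of 400: 1.
Leap years = 92 − 4 + 1 = 89.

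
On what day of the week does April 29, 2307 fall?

Monday

Doomsday rule: the anchor day for the 2300s is Wednesday. For year 07: 7÷12 = 0 r 7, and 7÷4 = 1, so 0+7+1 = 8.
Wednesday + 8 ≡ Thursday — that's 2307's doomsday.
In April the doomsday date is Apr 4.
Apr 29 is 25 days after Apr 4; 25 mod 7 = 4, so Thursday + 4 = Monday.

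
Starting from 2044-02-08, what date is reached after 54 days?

April 2, 2044

Feb has 29 days: +22 → Mar 1, 2044 (32 left).
Mar has 31 days: +31 → Apr 1, 2044 (1 left).
+1 → Apr 2, 2044.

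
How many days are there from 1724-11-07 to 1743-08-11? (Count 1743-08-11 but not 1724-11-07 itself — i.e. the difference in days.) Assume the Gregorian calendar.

Nov 7, 1724 → Nov 7, 1725: 365 days.
Nov 7, 1725 → Nov 7, 1726: 365 days.
Nov 7, 1726 → Nov 7, 1727: 365 days.
Nov 7, 1727 → Nov 7, 1728: 366 days (Feb 29, 1728 is in that span).
Nov 7, 1728 → Nov 7, 1729: 365 days.
Nov 7, 1729 → Nov 7, 1730: 365 days.
Nov 7, 1730 → Nov 7, 1731: 365 days.
Nov 7, 1731 → Nov 7, 1732: 366 days (Feb 29, 1732 is in that span).
Nov 7, 1732 → Nov 7, 1733: 365 days.
Nov 7, 1733 → Nov 7, 1734: 365 days.
Nov 7, 1734 → Nov 7, 1735: 365 days.
Nov 7, 1735 → Nov 7, 1736: 366 days (Feb 29, 1736 is in that span).
Nov 7, 1736 → Nov 7, 1737: 365 days.
Nov 7, 1737 → Nov 7, 1738: 365 days.
Nov 7, 1738 → Nov 7, 1739: 365 days.
Nov 7, 1739 → Nov 7, 1740: 366 days (Feb 29, 1740 is in that span).
Nov 7, 1740 → Nov 7, 1741: 365 days.
Nov 7, 1741 → Nov 7, 1742: 365 days.
Nov 7, 1742 → Dec 7, 1742: 30 days (November has 30).
Dec 7, 1742 → Jan 7, 1743: 31 days (December has 31).
Jan 7, 1743 → Feb 7, 1743: 31 days (January has 31).
Feb 7, 1743 → Mar 7, 1743: 28 days (February has 28).
Mar 7, 1743 → Apr 7, 1743: 31 days (March has 31).
Apr 7, 1743 → May 7, 1743: 30 days (April has 30).
May 7, 1743 → Jun 7, 1743: 31 days (May has 31).
Jun 7, 1743 → Jul 7, 1743: 30 days (June has 30).
Jul 7, 1743 → Aug 7, 1743: 31 days (July has 31).
Aug 7, 1743 → Aug 11, 1743: 4 days.
Total: 6851 days.

6851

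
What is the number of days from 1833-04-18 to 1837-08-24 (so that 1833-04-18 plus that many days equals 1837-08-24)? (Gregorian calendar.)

Apr 18, 1833 → Apr 18, 1834: 365 days.
Apr 18, 1834 → Apr 18, 1835: 365 days.
Apr 18, 1835 → Apr 18, 1836: 366 days (Feb 29, 1836 is in that span).
Apr 18, 1836 → Apr 18, 1837: 365 days.
Apr 18, 1837 → May 18, 1837: 30 days (April has 30).
May 18, 1837 → Jun 18, 1837: 31 days (May has 31).
Jun 18, 1837 → Jul 18, 1837: 30 days (June has 30).
Jul 18, 1837 → Aug 18, 1837: 31 days (July has 31).
Aug 18, 1837 → Aug 24, 1837: 6 days.
Total: 1589 days.

1589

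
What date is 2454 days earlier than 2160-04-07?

−366 (one year; includes Feb 29, 2160) → Apr 7, 2159 (2088 left).
−365 (one year) → Apr 7, 2158 (1723 left).
−365 (one year) → Apr 7, 2157 (1358 left).
−365 (one year) → Apr 7, 2156 (993 left).
−366 (one year; includes Feb 29, 2156) → Apr 7, 2155 (627 left).
−365 (one year) → Apr 7, 2154 (262 left).
−7 → Mar 31, 2154 (end of Mar, 31 days; 255 left).
−31 → Feb 28, 2154 (end of Feb, 28 days; 224 left).
−28 → Jan 31, 2154 (end of Jan, 31 days; 196 left).
−31 → Dec 31, 2153 (end of Dec, 31 days; 165 left).
−31 → Nov 30, 2153 (end of Nov, 30 days; 134 left).
−30 → Oct 31, 2153 (end of Oct, 31 days; 104 left).
−31 → Sep 30, 2153 (end of Sep, 30 days; 73 left).
−30 → Aug 31, 2153 (end of Aug, 31 days; 43 left).
−31 → Jul 31, 2153 (end of Jul, 31 days; 12 left).
−12 → Jul 19, 2153.

July 19, 2153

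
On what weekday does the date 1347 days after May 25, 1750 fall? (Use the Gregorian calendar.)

Thursday

May 25, 1750 is a Monday.
1347 mod 7 = 3, so 1347 days after a Monday is Monday + 3 = Thursday.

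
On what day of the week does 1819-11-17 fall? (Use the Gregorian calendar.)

January 1, 1819 is a Friday.
Jan 1, 1819 → Feb 1, 1819: 31 days (January has 31).
Feb 1, 1819 → Mar 1, 1819: 28 days (February has 28).
Mar 1, 1819 → Apr 1, 1819: 31 days (March has 31).
Apr 1, 1819 → May 1, 1819: 30 days (April has 30).
May 1, 1819 → Jun 1, 1819: 31 days (May has 31).
Jun 1, 1819 → Jul 1, 1819: 30 days (June has 30).
Jul 1, 1819 → Aug 1, 1819: 31 days (July has 31).
Aug 1, 1819 → Sep 1, 1819: 31 days (August has 31).
Sep 1, 1819 → Oct 1, 1819: 30 days (September has 30).
Oct 1, 1819 → Nov 1, 1819: 31 days (October has 31).
Nov 1, 1819 → Nov 17, 1819: 16 days.
Total: 320 days.
320 mod 7 = 5, so Friday + 5 = Wednesday.

Wednesday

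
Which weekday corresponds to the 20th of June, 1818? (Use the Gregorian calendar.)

Doomsday rule: the anchor day for the 1800s is Friday. For year 18: 18÷12 = 1 r 6, and 6÷4 = 1, so 1+6+1 = 8.
Friday + 8 ≡ Saturday — that's 1818's doomsday.
In June the doomsday date is Jun 6.
Jun 20 is 14 days after Jun 6; 14 mod 7 = 0, so Saturday + 0 = Saturday.

Saturday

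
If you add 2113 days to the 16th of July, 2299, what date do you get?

April 29, 2305

+365 (one year) → Jul 16, 2300 (1748 left).
+365 (one year) → Jul 16, 2301 (1383 left).
+365 (one year) → Jul 16, 2302 (1018 left).
+365 (one year) → Jul 16, 2303 (653 left).
+366 (one year; includes Feb 29, 2304) → Jul 16, 2304 (287 left).
Jul has 31 days: +16 → Aug 1, 2304 (271 left).
Aug has 31 days: +31 → Sep 1, 2304 (240 left).
Sep has 30 days: +30 → Oct 1, 2304 (210 left).
Oct has 31 days: +31 → Nov 1, 2304 (179 left).
Nov has 30 days: +30 → Dec 1, 2304 (149 left).
Dec has 31 days: +31 → Jan 1, 2305 (118 left).
Jan has 31 days: +31 → Feb 1, 2305 (87 left).
Feb has 28 days: +28 → Mar 1, 2305 (59 left).
Mar has 31 days: +31 → Apr 1, 2305 (28 left).
+28 → Apr 29, 2305.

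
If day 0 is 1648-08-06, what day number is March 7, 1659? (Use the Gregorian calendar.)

Aug 6, 1648 → Aug 6, 1649: 365 days.
Aug 6, 1649 → Aug 6, 1650: 365 days.
Aug 6, 1650 → Aug 6, 1651: 365 days.
Aug 6, 1651 → Aug 6, 1652: 366 days (Feb 29, 1652 is in that span).
Aug 6, 1652 → Aug 6, 1653: 365 days.
Aug 6, 1653 → Aug 6, 1654: 365 days.
Aug 6, 1654 → Aug 6, 1655: 365 days.
Aug 6, 1655 → Aug 6, 1656: 366 days (Feb 29, 1656 is in that span).
Aug 6, 1656 → Aug 6, 1657: 365 days.
Aug 6, 1657 → Aug 6, 1658: 365 days.
Aug 6, 1658 → Sep 6, 1658: 31 days (August has 31).
Sep 6, 1658 → Oct 6, 1658: 30 days (September has 30).
Oct 6, 1658 → Nov 6, 1658: 31 days (October has 31).
Nov 6, 1658 → Dec 6, 1658: 30 days (November has 30).
Dec 6, 1658 → Jan 6, 1659: 31 days (December has 31).
Jan 6, 1659 → Feb 6, 1659: 31 days (January has 31).
Feb 6, 1659 → Mar 6, 1659: 28 days (February has 28).
Mar 6, 1659 → Mar 7, 1659: 1 days.
Total: 3865 days.

3865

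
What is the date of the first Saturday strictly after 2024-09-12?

September 14, 2024

Sep 12, 2024 is a Thursday.
From Thursday to the next Saturday is 2 days.
Sep 12, 2024 + 2 = Sep 14, 2024.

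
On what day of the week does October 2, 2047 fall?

Doomsday rule: the anchor day for the 2000s is Tuesday. For year 47: 47÷12 = 3 r 11, and 11÷4 = 2, so 3+11+2 = 16.
Tuesday + 16 ≡ Thursday — that's 2047's doomsday.
In October the doomsday date is Oct 10.
Oct 2 is 8 days before Oct 10; 8 mod 7 = 1, so Thursday − 1 = Wednesday.

Wednesday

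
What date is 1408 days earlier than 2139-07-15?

−365 (one year) → Jul 15, 2138 (1043 left).
−365 (one year) → Jul 15, 2137 (678 left).
−365 (one year) → Jul 15, 2136 (313 left).
−15 → Jun 30, 2136 (end of Jun, 30 days; 298 left).
−30 → May 31, 2136 (end of May, 31 days; 268 left).
−31 → Apr 30, 2136 (end of Apr, 30 days; 237 left).
−30 → Mar 31, 2136 (end of Mar, 31 days; 207 left).
−31 → Feb 29, 2136 (end of Feb, 29 days; 176 left).
−29 → Jan 31, 2136 (end of Jan, 31 days; 147 left).
−31 → Dec 31, 2135 (end of Dec, 31 days; 116 left).
−31 → Nov 30, 2135 (end of Nov, 30 days; 85 left).
−30 → Oct 31, 2135 (end of Oct, 31 days; 55 left).
−31 → Sep 30, 2135 (end of Sep, 30 days; 24 left).
−24 → Sep 6, 2135.

September 6, 2135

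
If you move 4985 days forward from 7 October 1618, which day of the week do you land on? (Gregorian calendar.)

Monday

Oct 7, 1618 is a Sunday.
4985 mod 7 = 1, so 4985 days after a Sunday is Sunday + 1 = Monday.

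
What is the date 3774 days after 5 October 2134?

+365 (one year) → Oct 5, 2135 (3409 left).
+366 (one year; includes Feb 29, 2136) → Oct 5, 2136 (3043 left).
+365 (one year) → Oct 5, 2137 (2678 left).
+365 (one year) → Oct 5, 2138 (2313 left).
+365 (one year) → Oct 5, 2139 (1948 left).
+366 (one year; includes Feb 29, 2140) → Oct 5, 2140 (1582 left).
+365 (one year) → Oct 5, 2141 (1217 left).
+365 (one year) → Oct 5, 2142 (852 left).
+365 (one year) → Oct 5, 2143 (487 left).
+366 (one year; includes Feb 29, 2144) → Oct 5, 2144 (121 left).
Oct has 31 days: +27 → Nov 1, 2144 (94 left).
Nov has 30 days: +30 → Dec 1, 2144 (64 left).
Dec has 31 days: +31 → Jan 1, 2145 (33 left).
Jan has 31 days: +31 → Feb 1, 2145 (2 left).
+2 → Feb 3, 2145.

February 3, 2145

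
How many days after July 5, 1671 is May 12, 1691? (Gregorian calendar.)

7251

Jul 5, 1671 → Jul 5, 1672: 366 days (Feb 29, 1672 is in that span).
Jul 5, 1672 → Jul 5, 1673: 365 days.
Jul 5, 1673 → Jul 5, 1674: 365 days.
Jul 5, 1674 → Jul 5, 1675: 365 days.
Jul 5, 1675 → Jul 5, 1676: 366 days (Feb 29, 1676 is in that span).
Jul 5, 1676 → Jul 5, 1677: 365 days.
Jul 5, 1677 → Jul 5, 1678: 365 days.
Jul 5, 1678 → Jul 5, 1679: 365 days.
Jul 5, 1679 → Jul 5, 1680: 366 days (Feb 29, 1680 is in that span).
Jul 5, 1680 → Jul 5, 1681: 365 days.
Jul 5, 1681 → Jul 5, 1682: 365 days.
Jul 5, 1682 → Jul 5, 1683: 365 days.
Jul 5, 1683 → Jul 5, 1684: 366 days (Feb 29, 1684 is in that span).
Jul 5, 1684 → Jul 5, 1685: 365 days.
Jul 5, 1685 → Jul 5, 1686: 365 days.
Jul 5, 1686 → Jul 5, 1687: 365 days.
Jul 5, 1687 → Jul 5, 1688: 366 days (Feb 29, 1688 is in that span).
Jul 5, 1688 → Jul 5, 1689: 365 days.
Jul 5, 1689 → Jul 5, 1690: 365 days.
Jul 5, 1690 → Aug 5, 1690: 31 days (July has 31).
Aug 5, 1690 → Sep 5, 1690: 31 days (August has 31).
Sep 5, 1690 → Oct 5, 1690: 30 days (September has 30).
Oct 5, 1690 → Nov 5, 1690: 31 days (October has 31).
Nov 5, 1690 → Dec 5, 1690: 30 days (November has 30).
Dec 5, 1690 → Jan 5, 1691: 31 days (December has 31).
Jan 5, 1691 → Feb 5, 1691: 31 days (January has 31).
Feb 5, 1691 → Mar 5, 1691: 28 days (February has 28).
Mar 5, 1691 → Apr 5, 1691: 31 days (March has 31).
Apr 5, 1691 → May 5, 1691: 30 days (April has 30).
May 5, 1691 → May 12, 1691: 7 days.
Total: 7251 days.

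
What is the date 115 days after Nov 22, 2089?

Nov has 30 days: +9 → Dec 1, 2089 (106 left).
Dec has 31 days: +31 → Jan 1, 2090 (75 left).
Jan has 31 days: +31 → Feb 1, 2090 (44 left).
Feb has 28 days: +28 → Mar 1, 2090 (16 left).
+16 → Mar 17, 2090.

March 17, 2090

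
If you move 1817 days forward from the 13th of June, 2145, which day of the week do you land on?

Thursday

Jun 13, 2145 is a Sunday.
1817 mod 7 = 4, so 1817 days after a Sunday is Sunday + 4 = Thursday.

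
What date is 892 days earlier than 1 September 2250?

March 23, 2248

−365 (one year) → Sep 1, 2249 (527 left).
−365 (one year) → Sep 1, 2248 (162 left).
−1 → Aug 31, 2248 (end of Aug, 31 days; 161 left).
−31 → Jul 31, 2248 (end of Jul, 31 days; 130 left).
−31 → Jun 30, 2248 (end of Jun, 30 days; 99 left).
−30 → May 31, 2248 (end of May, 31 days; 69 left).
−31 → Apr 30, 2248 (end of Apr, 30 days; 38 left).
−30 → Mar 31, 2248 (end of Mar, 31 days; 8 left).
−8 → Mar 23, 2248.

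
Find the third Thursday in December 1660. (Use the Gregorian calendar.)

December 1, 1660 is a Wednesday.
The first Thursday is therefore December 2 (1 days later).
The third Thursday is 2 + 2×7 = December 16.

December 16, 1660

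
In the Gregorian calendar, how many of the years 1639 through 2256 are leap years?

150

Multiples of 4 in [1639,2256]: 155.
Of those, multiples of 100: 6 (not leap unless ÷400).
Multiples of 400: 1.
Leap years = 155 − 6 + 1 = 150.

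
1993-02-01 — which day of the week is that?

Monday

Doomsday rule: the anchor day for the 1900s is Wednesday. For year 93: 93÷12 = 7 r 9, and 9÷4 = 2, so 7+9+2 = 18.
Wednesday + 18 ≡ Sunday — that's 1993's doomsday.
In February the doomsday date is Feb 28 (1993 is not a leap year).
Feb 1 is 27 days before Feb 28; 27 mod 7 = 6, so Sunday − 6 = Monday.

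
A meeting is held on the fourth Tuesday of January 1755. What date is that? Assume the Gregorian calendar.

January 1, 1755 is a Wednesday.
The first Tuesday is therefore January 7 (6 days later).
The fourth Tuesday is 7 + 3×7 = January 28.

January 28, 1755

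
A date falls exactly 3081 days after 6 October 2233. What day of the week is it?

Monday

First find the weekday of Oct 6, 2233. Doomsday rule: the anchor day for the 2200s is Friday. For year 33: 33÷12 = 2 r 9, and 9÷4 = 2, so 2+9+2 = 13.
Friday + 13 ≡ Thursday — that's 2233's doomsday.
In October the doomsday date is Oct 10.
Oct 6 is 4 days before Oct 10; 4 mod 7 = 4, so Thursday − 4 = Sunday.
3081 mod 7 = 1, so 3081 days after a Sunday is Sunday + 1 = Monday.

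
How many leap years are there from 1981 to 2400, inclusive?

Multiples of 4 in [1981,2400]: 105.
Of those, multiples of 100: 5 (not leap unless ÷400).
Multiples of 400: 2.
Leap years = 105 − 5 + 2 = 102.

102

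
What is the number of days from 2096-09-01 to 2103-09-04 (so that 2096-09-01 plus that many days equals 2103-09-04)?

2558

Sep 1, 2096 → Sep 1, 2097: 365 days.
Sep 1, 2097 → Sep 1, 2098: 365 days.
Sep 1, 2098 → Sep 1, 2099: 365 days.
Sep 1, 2099 → Sep 1, 2100: 365 days.
Sep 1, 2100 → Sep 1, 2101: 365 days.
Sep 1, 2101 → Sep 1, 2102: 365 days.
Sep 1, 2102 → Oct 1, 2102: 30 days (September has 30).
Oct 1, 2102 → Nov 1, 2102: 31 days (October has 31).
Nov 1, 2102 → Dec 1, 2102: 30 days (November has 30).
Dec 1, 2102 → Jan 1, 2103: 31 days (December has 31).
Jan 1, 2103 → Feb 1, 2103: 31 days (January has 31).
Feb 1, 2103 → Mar 1, 2103: 28 days (February has 28).
Mar 1, 2103 → Apr 1, 2103: 31 days (March has 31).
Apr 1, 2103 → May 1, 2103: 30 days (April has 30).
May 1, 2103 → Jun 1, 2103: 31 days (May has 31).
Jun 1, 2103 → Jul 1, 2103: 30 days (June has 30).
Jul 1, 2103 → Aug 1, 2103: 31 days (July has 31).
Aug 1, 2103 → Sep 1, 2103: 31 days (August has 31).
Sep 1, 2103 → Sep 4, 2103: 3 days.
Total: 2558 days.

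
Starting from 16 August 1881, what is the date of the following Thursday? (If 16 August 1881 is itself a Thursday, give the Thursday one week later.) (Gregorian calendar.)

Aug 16, 1881 is a Tuesday.
From Tuesday to the next Thursday is 2 days.
Aug 16, 1881 + 2 = Aug 18, 1881.

August 18, 1881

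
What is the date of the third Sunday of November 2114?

November 1, 2114 is a Thursday.
The first Sunday is therefore November 4 (3 days later).
The third Sunday is 4 + 2×7 = November 18.

November 18, 2114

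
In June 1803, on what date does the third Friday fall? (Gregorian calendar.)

June 1, 1803 is a Wednesday.
The first Friday is therefore June 3 (2 days later).
The third Friday is 3 + 2×7 = June 17.

June 17, 1803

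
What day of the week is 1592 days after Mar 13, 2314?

Monday

Mar 13, 2314 is a Friday.
1592 mod 7 = 3, so 1592 days after a Friday is Friday + 3 = Monday.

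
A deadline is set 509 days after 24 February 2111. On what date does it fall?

+365 (one year) → Feb 24, 2112 (144 left).
Feb has 29 days: +6 → Mar 1, 2112 (138 left).
Mar has 31 days: +31 → Apr 1, 2112 (107 left).
Apr has 30 days: +30 → May 1, 2112 (77 left).
May has 31 days: +31 → Jun 1, 2112 (46 left).
Jun has 30 days: +30 → Jul 1, 2112 (16 left).
+16 → Jul 17, 2112.

July 17, 2112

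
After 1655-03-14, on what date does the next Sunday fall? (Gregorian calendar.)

Mar 14, 1655 is a Sunday.
From Sunday to the next Sunday is 7 days.
Mar 14, 1655 + 7 = Mar 21, 1655.

March 21, 1655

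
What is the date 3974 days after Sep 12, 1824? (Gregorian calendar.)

+365 (one year) → Sep 12, 1825 (3609 left).
+365 (one year) → Sep 12, 1826 (3244 left).
+365 (one year) → Sep 12, 1827 (2879 left).
+366 (one year; includes Feb 29, 1828) → Sep 12, 1828 (2513 left).
+365 (one year) → Sep 12, 1829 (2148 left).
+365 (one year) → Sep 12, 1830 (1783 left).
+365 (one year) → Sep 12, 1831 (1418 left).
+366 (one year; includes Feb 29, 1832) → Sep 12, 1832 (1052 left).
+365 (one year) → Sep 12, 1833 (687 left).
+365 (one year) → Sep 12, 1834 (322 left).
Sep has 30 days: +19 → Oct 1, 1834 (303 left).
Oct has 31 days: +31 → Nov 1, 1834 (272 left).
Nov has 30 days: +30 → Dec 1, 1834 (242 left).
Dec has 31 days: +31 → Jan 1, 1835 (211 left).
Jan has 31 days: +31 → Feb 1, 1835 (180 left).
Feb has 28 days: +28 → Mar 1, 1835 (152 left).
Mar has 31 days: +31 → Apr 1, 1835 (121 left).
Apr has 30 days: +30 → May 1, 1835 (91 left).
May has 31 days: +31 → Jun 1, 1835 (60 left).
Jun has 30 days: +30 → Jul 1, 1835 (30 left).
+30 → Jul 31, 1835.

July 31, 1835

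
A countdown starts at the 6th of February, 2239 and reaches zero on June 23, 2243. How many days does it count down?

1598

Feb 6, 2239 → Feb 6, 2240: 365 days.
Feb 6, 2240 → Feb 6, 2241: 366 days (Feb 29, 2240 is in that span).
Feb 6, 2241 → Feb 6, 2242: 365 days.
Feb 6, 2242 → Feb 6, 2243: 365 days.
Feb 6, 2243 → Mar 6, 2243: 28 days (February has 28).
Mar 6, 2243 → Apr 6, 2243: 31 days (March has 31).
Apr 6, 2243 → May 6, 2243: 30 days (April has 30).
May 6, 2243 → Jun 6, 2243: 31 days (May has 31).
Jun 6, 2243 → Jun 23, 2243: 17 days.
Total: 1598 days.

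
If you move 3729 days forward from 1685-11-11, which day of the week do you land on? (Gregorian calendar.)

Nov 11, 1685 is a Sunday.
3729 mod 7 = 5, so 3729 days after a Sunday is Sunday + 5 = Friday.

Friday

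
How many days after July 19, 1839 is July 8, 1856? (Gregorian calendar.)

6199

Jul 19, 1839 → Jul 19, 1840: 366 days (Feb 29, 1840 is in that span).
Jul 19, 1840 → Jul 19, 1841: 365 days.
Jul 19, 1841 → Jul 19, 1842: 365 days.
Jul 19, 1842 → Jul 19, 1843: 365 days.
Jul 19, 1843 → Jul 19, 1844: 366 days (Feb 29, 1844 is in that span).
Jul 19, 1844 → Jul 19, 1845: 365 days.
Jul 19, 1845 → Jul 19, 1846: 365 days.
Jul 19, 1846 → Jul 19, 1847: 365 days.
Jul 19, 1847 → Jul 19, 1848: 366 days (Feb 29, 1848 is in that span).
Jul 19, 1848 → Jul 19, 1849: 365 days.
Jul 19, 1849 → Jul 19, 1850: 365 days.
Jul 19, 1850 → Jul 19, 1851: 365 days.
Jul 19, 1851 → Jul 19, 1852: 366 days (Feb 29, 1852 is in that span).
Jul 19, 1852 → Jul 19, 1853: 365 days.
Jul 19, 1853 → Jul 19, 1854: 365 days.
Jul 19, 1854 → Jul 19, 1855: 365 days.
Jul 19, 1855 → Aug 19, 1855: 31 days (July has 31).
Aug 19, 1855 → Sep 19, 1855: 31 days (August has 31).
Sep 19, 1855 → Oct 19, 1855: 30 days (September has 30).
Oct 19, 1855 → Nov 19, 1855: 31 days (October has 31).
Nov 19, 1855 → Dec 19, 1855: 30 days (November has 30).
Dec 19, 1855 → Jan 19, 1856: 31 days (December has 31).
Jan 19, 1856 → Feb 19, 1856: 31 days (January has 31).
Feb 19, 1856 → Mar 19, 1856: 29 days (February has 29).
Mar 19, 1856 → Apr 19, 1856: 31 days (March has 31).
Apr 19, 1856 → May 19, 1856: 30 days (April has 30).
May 19, 1856 → Jun 19, 1856: 31 days (May has 31).
Jun 19, 1856 → Jul 8, 1856: 19 days.
Total: 6199 days.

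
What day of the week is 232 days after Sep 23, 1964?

Thursday

Sep 23, 1964 is a Wednesday.
232 mod 7 = 1, so 232 days after a Wednesday is Wednesday + 1 = Thursday.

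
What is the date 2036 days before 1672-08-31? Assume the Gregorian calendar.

−366 (one year; includes Feb 29, 1672) → Aug 31, 1671 (1670 left).
−365 (one year) → Aug 31, 1670 (1305 left).
−365 (one year) → Aug 31, 1669 (940 left).
−365 (one year) → Aug 31, 1668 (575 left).
−366 (one year; includes Feb 29, 1668) → Aug 31, 1667 (209 left).
−31 → Jul 31, 1667 (end of Jul, 31 days; 178 left).
−31 → Jun 30, 1667 (end of Jun, 30 days; 147 left).
−30 → May 31, 1667 (end of May, 31 days; 117 left).
−31 → Apr 30, 1667 (end of Apr, 30 days; 86 left).
−30 → Mar 31, 1667 (end of Mar, 31 days; 56 left).
−31 → Feb 28, 1667 (end of Feb, 28 days; 25 left).
−25 → Feb 3, 1667.

February 3, 1667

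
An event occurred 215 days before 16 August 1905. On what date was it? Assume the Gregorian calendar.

January 13, 1905

−16 → Jul 31, 1905 (end of Jul, 31 days; 199 left).
−31 → Jun 30, 1905 (end of Jun, 30 days; 168 left).
−30 → May 31, 1905 (end of May, 31 days; 138 left).
−31 → Apr 30, 1905 (end of Apr, 30 days; 107 left).
−30 → Mar 31, 1905 (end of Mar, 31 days; 77 left).
−31 → Feb 28, 1905 (end of Feb, 28 days; 46 left).
−28 → Jan 31, 1905 (end of Jan, 31 days; 18 left).
−18 → Jan 13, 1905.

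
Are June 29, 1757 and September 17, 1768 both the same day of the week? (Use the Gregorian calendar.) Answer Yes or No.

From Jun 29, 1757 to Sep 17, 1768 is 4098 days.
4098 mod 7 = 3, so they are different weekdays.
(Jun 29, 1757 is a Wednesday; Sep 17, 1768 is a Saturday.)

No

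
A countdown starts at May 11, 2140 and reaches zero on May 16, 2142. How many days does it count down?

735

May 11, 2140 → May 11, 2141: 365 days.
May 11, 2141 → Jun 11, 2141: 31 days (May has 31).
Jun 11, 2141 → Jul 11, 2141: 30 days (June has 30).
Jul 11, 2141 → Aug 11, 2141: 31 days (July has 31).
Aug 11, 2141 → Sep 11, 2141: 31 days (August has 31).
Sep 11, 2141 → Oct 11, 2141: 30 days (September has 30).
Oct 11, 2141 → Nov 11, 2141: 31 days (October has 31).
Nov 11, 2141 → Dec 11, 2141: 30 days (November has 30).
Dec 11, 2141 → Jan 11, 2142: 31 days (December has 31).
Jan 11, 2142 → Feb 11, 2142: 31 days (January has 31).
Feb 11, 2142 → Mar 11, 2142: 28 days (February has 28).
Mar 11, 2142 → Apr 11, 2142: 31 days (March has 31).
Apr 11, 2142 → May 11, 2142: 30 days (April has 30).
May 11, 2142 → May 16, 2142: 5 days.
Total: 735 days.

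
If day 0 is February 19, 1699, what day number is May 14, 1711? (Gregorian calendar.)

Feb 19, 1699 → Feb 19, 1700: 365 days.
Feb 19, 1700 → Feb 19, 1701: 365 days.
Feb 19, 1701 → Feb 19, 1702: 365 days.
Feb 19, 1702 → Feb 19, 1703: 365 days.
Feb 19, 1703 → Feb 19, 1704: 365 days.
Feb 19, 1704 → Feb 19, 1705: 366 days (Feb 29, 1704 is in that span).
Feb 19, 1705 → Feb 19, 1706: 365 days.
Feb 19, 1706 → Feb 19, 1707: 365 days.
Feb 19, 1707 → Feb 19, 1708: 365 days.
Feb 19, 1708 → Feb 19, 1709: 366 days (Feb 29, 1708 is in that span).
Feb 19, 1709 → Feb 19, 1710: 365 days.
Feb 19, 1710 → Feb 19, 1711: 365 days.
Feb 19, 1711 → Mar 19, 1711: 28 days (February has 28).
Mar 19, 1711 → Apr 19, 1711: 31 days (March has 31).
Apr 19, 1711 → May 14, 1711: 25 days.
Total: 4466 days.

4466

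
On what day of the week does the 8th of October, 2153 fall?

Monday

Doomsday rule: the anchor day for the 2100s is Sunday. For year 53: 53÷12 = 4 r 5, and 5÷4 = 1, so 4+5+1 = 10.
Sunday + 10 ≡ Wednesday — that's 2153's doomsday.
In October the doomsday date is Oct 10.
Oct 8 is 2 days before Oct 10; 2 mod 7 = 2, so Wednesday − 2 = Monday.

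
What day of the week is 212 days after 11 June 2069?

First find the weekday of Jun 11, 2069. Doomsday rule: the anchor day for the 2000s is Tuesday. For year 69: 69÷12 = 5 r 9, and 9÷4 = 2, so 5+9+2 = 16.
Tuesday + 16 ≡ Thursday — that's 2069's doomsday.
In June the doomsday date is Jun 6.
Jun 11 is 5 days after Jun 6; 5 mod 7 = 5, so Thursday + 5 = Tuesday.
212 mod 7 = 2, so 212 days after a Tuesday is Tuesday + 2 = Thursday.

Thursday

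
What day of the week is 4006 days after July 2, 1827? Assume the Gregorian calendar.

Jul 2, 1827 is a Monday.
4006 mod 7 = 2, so 4006 days after a Monday is Monday + 2 = Wednesday.

Wednesday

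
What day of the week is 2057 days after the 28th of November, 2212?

First find the weekday of Nov 28, 2212. Doomsday rule: the anchor day for the 2200s is Friday. For year 12: 12÷12 = 1 r 0, and 0÷4 = 0, so 1+0+0 = 1.
Friday + 1 ≡ Saturday — that's 2212's doomsday.
In November the doomsday date is Nov 7.
Nov 28 is 21 days after Nov 7; 21 mod 7 = 0, so Saturday + 0 = Saturday.
2057 mod 7 = 6, so 2057 days after a Saturday is Saturday + 6 = Friday.

Friday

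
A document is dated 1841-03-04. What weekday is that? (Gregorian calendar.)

January 1, 1841 is a Friday.
Jan 1, 1841 → Feb 1, 1841: 31 days (January has 31).
Feb 1, 1841 → Mar 1, 1841: 28 days (February has 28).
Mar 1, 1841 → Mar 4, 1841: 3 days.
Total: 62 days.
62 mod 7 = 6, so Friday + 6 = Thursday.

Thursday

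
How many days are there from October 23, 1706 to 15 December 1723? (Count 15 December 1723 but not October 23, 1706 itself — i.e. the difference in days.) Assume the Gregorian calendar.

6262

Oct 23, 1706 → Oct 23, 1707: 365 days.
Oct 23, 1707 → Oct 23, 1708: 366 days (Feb 29, 1708 is in that span).
Oct 23, 1708 → Oct 23, 1709: 365 days.
Oct 23, 1709 → Oct 23, 1710: 365 days.
Oct 23, 1710 → Oct 23, 1711: 365 days.
Oct 23, 1711 → Oct 23, 1712: 366 days (Feb 29, 1712 is in that span).
Oct 23, 1712 → Oct 23, 1713: 365 days.
Oct 23, 1713 → Oct 23, 1714: 365 days.
Oct 23, 1714 → Oct 23, 1715: 365 days.
Oct 23, 1715 → Oct 23, 1716: 366 days (Feb 29, 1716 is in that span).
Oct 23, 1716 → Oct 23, 1717: 365 days.
Oct 23, 1717 → Oct 23, 1718: 365 days.
Oct 23, 1718 → Oct 23, 1719: 365 days.
Oct 23, 1719 → Oct 23, 1720: 366 days (Feb 29, 1720 is in that span).
Oct 23, 1720 → Oct 23, 1721: 365 days.
Oct 23, 1721 → Oct 23, 1722: 365 days.
Oct 23, 1722 → Oct 23, 1723: 365 days.
Oct 23, 1723 → Nov 23, 1723: 31 days (October has 31).
Nov 23, 1723 → Dec 15, 1723: 22 days.
Total: 6262 days.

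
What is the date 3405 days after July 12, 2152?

+365 (one year) → Jul 12, 2153 (3040 left).
+365 (one year) → Jul 12, 2154 (2675 left).
+365 (one year) → Jul 12, 2155 (2310 left).
+366 (one year; includes Feb 29, 2156) → Jul 12, 2156 (1944 left).
+365 (one year) → Jul 12, 2157 (1579 left).
+365 (one year) → Jul 12, 2158 (1214 left).
+365 (one year) → Jul 12, 2159 (849 left).
+366 (one year; includes Feb 29, 2160) → Jul 12, 2160 (483 left).
+365 (one year) → Jul 12, 2161 (118 left).
Jul has 31 days: +20 → Aug 1, 2161 (98 left).
Aug has 31 days: +31 → Sep 1, 2161 (67 left).
Sep has 30 days: +30 → Oct 1, 2161 (37 left).
Oct has 31 days: +31 → Nov 1, 2161 (6 left).
+6 → Nov 7, 2161.

November 7, 2161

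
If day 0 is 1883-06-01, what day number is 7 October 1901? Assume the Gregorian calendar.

Jun 1, 1883 → Jun 1, 1884: 366 days (Feb 29, 1884 is in that span).
Jun 1, 1884 → Jun 1, 1885: 365 days.
Jun 1, 1885 → Jun 1, 1886: 365 days.
Jun 1, 1886 → Jun 1, 1887: 365 days.
Jun 1, 1887 → Jun 1, 1888: 366 days (Feb 29, 1888 is in that span).
Jun 1, 1888 → Jun 1, 1889: 365 days.
Jun 1, 1889 → Jun 1, 1890: 365 days.
Jun 1, 1890 → Jun 1, 1891: 365 days.
Jun 1, 1891 → Jun 1, 1892: 366 days (Feb 29, 1892 is in that span).
Jun 1, 1892 → Jun 1, 1893: 365 days.
Jun 1, 1893 → Jun 1, 1894: 365 days.
Jun 1, 1894 → Jun 1, 1895: 365 days.
Jun 1, 1895 → Jun 1, 1896: 366 days (Feb 29, 1896 is in that span).
Jun 1, 1896 → Jun 1, 1897: 365 days.
Jun 1, 1897 → Jun 1, 1898: 365 days.
Jun 1, 1898 → Jun 1, 1899: 365 days.
Jun 1, 1899 → Jun 1, 1900: 365 days.
Jun 1, 1900 → Jun 1, 1901: 365 days.
Jun 1, 1901 → Jul 1, 1901: 30 days (June has 30).
Jul 1, 1901 → Aug 1, 1901: 31 days (July has 31).
Aug 1, 1901 → Sep 1, 1901: 31 days (August has 31).
Sep 1, 1901 → Oct 1, 1901: 30 days (September has 30).
Oct 1, 1901 → Oct 7, 1901: 6 days.
Total: 6702 days.

6702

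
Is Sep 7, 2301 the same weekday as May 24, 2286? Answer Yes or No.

No

From May 24, 2286 to Sep 7, 2301 is 5584 days.
5584 mod 7 = 5, so they are different weekdays.
(May 24, 2286 is a Monday; Sep 7, 2301 is a Saturday.)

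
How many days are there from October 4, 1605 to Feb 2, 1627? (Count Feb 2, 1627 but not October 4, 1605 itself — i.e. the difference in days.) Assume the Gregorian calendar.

Oct 4, 1605 → Oct 4, 1606: 365 days.
Oct 4, 1606 → Oct 4, 1607: 365 days.
Oct 4, 1607 → Oct 4, 1608: 366 days (Feb 29, 1608 is in that span).
Oct 4, 1608 → Oct 4, 1609: 365 days.
Oct 4, 1609 → Oct 4, 1610: 365 days.
Oct 4, 1610 → Oct 4, 1611: 365 days.
Oct 4, 1611 → Oct 4, 1612: 366 days (Feb 29, 1612 is in that span).
Oct 4, 1612 → Oct 4, 1613: 365 days.
Oct 4, 1613 → Oct 4, 1614: 365 days.
Oct 4, 1614 → Oct 4, 1615: 365 days.
Oct 4, 1615 → Oct 4, 1616: 366 days (Feb 29, 1616 is in that span).
Oct 4, 1616 → Oct 4, 1617: 365 days.
Oct 4, 1617 → Oct 4, 1618: 365 days.
Oct 4, 1618 → Oct 4, 1619: 365 days.
Oct 4, 1619 → Oct 4, 1620: 366 days (Feb 29, 1620 is in that span).
Oct 4, 1620 → Oct 4, 1621: 365 days.
Oct 4, 1621 → Oct 4, 1622: 365 days.
Oct 4, 1622 → Oct 4, 1623: 365 days.
Oct 4, 1623 → Oct 4, 1624: 366 days (Feb 29, 1624 is in that span).
Oct 4, 1624 → Oct 4, 1625: 365 days.
Oct 4, 1625 → Oct 4, 1626: 365 days.
Oct 4, 1626 → Nov 4, 1626: 31 days (October has 31).
Nov 4, 1626 → Dec 4, 1626: 30 days (November has 30).
Dec 4, 1626 → Jan 4, 1627: 31 days (December has 31).
Jan 4, 1627 → Feb 2, 1627: 29 days.
Total: 7791 days.

7791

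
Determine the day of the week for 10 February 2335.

Doomsday rule: the anchor day for the 2300s is Wednesday. For year 35: 35÷12 = 2 r 11, and 11÷4 = 2, so 2+11+2 = 15.
Wednesday + 15 ≡ Thursday — that's 2335's doomsday.
In February the doomsday date is Feb 28 (2335 is not a leap year).
Feb 10 is 18 days before Feb 28; 18 mod 7 = 4, so Thursday − 4 = Sunday.

Sunday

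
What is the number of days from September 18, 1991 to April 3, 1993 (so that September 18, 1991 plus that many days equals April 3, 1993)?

563

Sep 18, 1991 → Sep 18, 1992: 366 days (Feb 29, 1992 is in that span).
Sep 18, 1992 → Oct 18, 1992: 30 days (September has 30).
Oct 18, 1992 → Nov 18, 1992: 31 days (October has 31).
Nov 18, 1992 → Dec 18, 1992: 30 days (November has 30).
Dec 18, 1992 → Jan 18, 1993: 31 days (December has 31).
Jan 18, 1993 → Feb 18, 1993: 31 days (January has 31).
Feb 18, 1993 → Mar 18, 1993: 28 days (February has 28).
Mar 18, 1993 → Apr 3, 1993: 16 days.
Total: 563 days.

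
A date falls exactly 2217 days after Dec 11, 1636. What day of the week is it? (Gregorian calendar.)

Tuesday

First find the weekday of Dec 11, 1636. Doomsday rule: the anchor day for the 1600s is Tuesday. For year 36: 36÷12 = 3 r 0, and 0÷4 = 0, so 3+0+0 = 3.
Tuesday + 3 ≡ Friday — that's 1636's doomsday.
In December the doomsday date is Dec 12.
Dec 11 is 1 day before Dec 12; 1 mod 7 = 1, so Friday − 1 = Thursday.
2217 mod 7 = 5, so 2217 days after a Thursday is Thursday + 5 = Tuesday.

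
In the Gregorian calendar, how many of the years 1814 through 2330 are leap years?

125

Multiples of 4 in [1814,2330]: 129.
Of those, multiples of 100: 5 (not leap unless ÷400).
Multiples of 400: 1.
Leap years = 129 − 5 + 1 = 125.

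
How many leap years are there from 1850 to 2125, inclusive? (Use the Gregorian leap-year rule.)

Multiples of 4 in [1850,2125]: 69.
Of those, multiples of 100: 3 (not leap unless ÷400).
Multiples of 400: 1.
Leap years = 69 − 3 + 1 = 67.

67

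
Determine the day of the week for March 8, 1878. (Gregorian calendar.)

Friday

Doomsday rule: the anchor day for the 1800s is Friday. For year 78: 78÷12 = 6 r 6, and 6÷4 = 1, so 6+6+1 = 13.
Friday + 13 ≡ Thursday — that's 1878's doomsday.
In March the doomsday date is Mar 14.
Mar 8 is 6 days before Mar 14; 6 mod 7 = 6, so Thursday − 6 = Friday.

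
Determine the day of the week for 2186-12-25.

Monday

Doomsday rule: the anchor day for the 2100s is Sunday. For year 86: 86÷12 = 7 r 2, and 2÷4 = 0, so 7+2+0 = 9.
Sunday + 9 ≡ Tuesday — that's 2186's doomsday.
In December the doomsday date is Dec 12.
Dec 25 is 13 days after Dec 12; 13 mod 7 = 6, so Tuesday + 6 = Monday.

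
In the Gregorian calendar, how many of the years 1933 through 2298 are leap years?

Multiples of 4 in [1933,2298]: 91.
Of those, multiples of 100: 3 (not leap unless ÷400).
Multiples of 400: 1.
Leap years = 91 − 3 + 1 = 89.

89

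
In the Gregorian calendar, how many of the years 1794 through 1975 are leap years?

43

Multiples of 4 in [1794,1975]: 45.
Of those, multiples of 100: 2 (not leap unless ÷400).
Multiples of 400: 0.
Leap years = 45 − 2 + 0 = 43.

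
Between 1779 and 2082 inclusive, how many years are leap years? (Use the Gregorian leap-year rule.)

Multiples of 4 in [1779,2082]: 76.
Of those, multiples of 100: 3 (not leap unless ÷400).
Multiples of 400: 1.
Leap years = 76 − 3 + 1 = 74.

74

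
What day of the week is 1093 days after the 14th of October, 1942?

First find the weekday of Oct 14, 1942. Doomsday rule: the anchor day for the 1900s is Wednesday. For year 42: 42÷12 = 3 r 6, and 6÷4 = 1, so 3+6+1 = 10.
Wednesday + 10 ≡ Saturday — that's 1942's doomsday.
In October the doomsday date is Oct 10.
Oct 14 is 4 days after Oct 10; 4 mod 7 = 4, so Saturday + 4 = Wednesday.
1093 mod 7 = 1, so 1093 days after a Wednesday is Wednesday + 1 = Thursday.

Thursday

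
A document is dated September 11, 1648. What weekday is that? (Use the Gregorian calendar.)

Friday

Doomsday rule: the anchor day for the 1600s is Tuesday. For year 48: 48÷12 = 4 r 0, and 0÷4 = 0, so 4+0+0 = 4.
Tuesday + 4 ≡ Saturday — that's 1648's doomsday.
In September the doomsday date is Sep 5.
Sep 11 is 6 days after Sep 5; 6 mod 7 = 6, so Saturday + 6 = Friday.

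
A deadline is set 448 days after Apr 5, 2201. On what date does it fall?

+365 (one year) → Apr 5, 2202 (83 left).
Apr has 30 days: +26 → May 1, 2202 (57 left).
May has 31 days: +31 → Jun 1, 2202 (26 left).
+26 → Jun 27, 2202.

June 27, 2202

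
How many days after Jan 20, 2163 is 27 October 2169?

Jan 20, 2163 → Jan 20, 2164: 365 days.
Jan 20, 2164 → Jan 20, 2165: 366 days (Feb 29, 2164 is in that span).
Jan 20, 2165 → Jan 20, 2166: 365 days.
Jan 20, 2166 → Jan 20, 2167: 365 days.
Jan 20, 2167 → Jan 20, 2168: 365 days.
Jan 20, 2168 → Jan 20, 2169: 366 days (Feb 29, 2168 is in that span).
Jan 20, 2169 → Feb 20, 2169: 31 days (January has 31).
Feb 20, 2169 → Mar 20, 2169: 28 days (February has 28).
Mar 20, 2169 → Apr 20, 2169: 31 days (March has 31).
Apr 20, 2169 → May 20, 2169: 30 days (April has 30).
May 20, 2169 → Jun 20, 2169: 31 days (May has 31).
Jun 20, 2169 → Jul 20, 2169: 30 days (June has 30).
Jul 20, 2169 → Aug 20, 2169: 31 days (July has 31).
Aug 20, 2169 → Sep 20, 2169: 31 days (August has 31).
Sep 20, 2169 → Oct 20, 2169: 30 days (September has 30).
Oct 20, 2169 → Oct 27, 2169: 7 days.
Total: 2472 days.

2472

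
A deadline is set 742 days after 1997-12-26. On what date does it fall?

+365 (one year) → Dec 26, 1998 (377 left).
Dec has 31 days: +6 → Jan 1, 1999 (371 left).
Jan has 31 days: +31 → Feb 1, 1999 (340 left).
Feb has 28 days: +28 → Mar 1, 1999 (312 left).
Mar has 31 days: +31 → Apr 1, 1999 (281 left).
Apr has 30 days: +30 → May 1, 1999 (251 left).
May has 31 days: +31 → Jun 1, 1999 (220 left).
Jun has 30 days: +30 → Jul 1, 1999 (190 left).
Jul has 31 days: +31 → Aug 1, 1999 (159 left).
Aug has 31 days: +31 → Sep 1, 1999 (128 left).
Sep has 30 days: +30 → Oct 1, 1999 (98 left).
Oct has 31 days: +31 → Nov 1, 1999 (67 left).
Nov has 30 days: +30 → Dec 1, 1999 (37 left).
Dec has 31 days: +31 → Jan 1, 2000 (6 left).
+6 → Jan 7, 2000.

January 7, 2000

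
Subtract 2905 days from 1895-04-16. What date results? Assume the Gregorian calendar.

−365 (one year) → Apr 16, 1894 (2540 left).
−365 (one year) → Apr 16, 1893 (2175 left).
−365 (one year) → Apr 16, 1892 (1810 left).
−366 (one year; includes Feb 29, 1892) → Apr 16, 1891 (1444 left).
−365 (one year) → Apr 16, 1890 (1079 left).
−365 (one year) → Apr 16, 1889 (714 left).
−365 (one year) → Apr 16, 1888 (349 left).
−16 → Mar 31, 1888 (end of Mar, 31 days; 333 left).
−31 → Feb 29, 1888 (end of Feb, 29 days; 302 left).
−29 → Jan 31, 1888 (end of Jan, 31 days; 273 left).
−31 → Dec 31, 1887 (end of Dec, 31 days; 242 left).
−31 → Nov 30, 1887 (end of Nov, 30 days; 211 left).
−30 → Oct 31, 1887 (end of Oct, 31 days; 181 left).
−31 → Sep 30, 1887 (end of Sep, 30 days; 150 left).
−30 → Aug 31, 1887 (end of Aug, 31 days; 120 left).
−31 → Jul 31, 1887 (end of Jul, 31 days; 89 left).
−31 → Jun 30, 1887 (end of Jun, 30 days; 58 left).
−30 → May 31, 1887 (end of May, 31 days; 28 left).
−28 → May 3, 1887.

May 3, 1887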